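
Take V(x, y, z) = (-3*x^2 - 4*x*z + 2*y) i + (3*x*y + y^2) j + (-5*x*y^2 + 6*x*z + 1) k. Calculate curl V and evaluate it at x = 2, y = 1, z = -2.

(-20, 9, 1)

(∇×V)₁ = ∂V₃/∂y − ∂V₂/∂z = -10*x*y
(∇×V)₂ = ∂V₁/∂z − ∂V₃/∂x = -4*x + 5*y^2 - 6*z
(∇×V)₃ = ∂V₂/∂x − ∂V₁/∂y = 3*y - 2
∇×V = (-10*x*y, -4*x + 5*y^2 - 6*z, 3*y - 2)
At (2, 1, -2): (-20, 9, 1).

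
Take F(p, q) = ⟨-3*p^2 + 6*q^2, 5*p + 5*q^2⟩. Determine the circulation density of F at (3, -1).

17

∂F₂/∂p = 5
∂F₁/∂q = 12*q
Scalar curl = -12*q + 5
At (3, -1): 17.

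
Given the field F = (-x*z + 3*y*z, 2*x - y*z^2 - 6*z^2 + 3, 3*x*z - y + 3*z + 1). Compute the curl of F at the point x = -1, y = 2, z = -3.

(-49, 16, 11)

(∇×F)₁ = ∂F₃/∂y − ∂F₂/∂z = 2*y*z + 12*z - 1
(∇×F)₂ = ∂F₁/∂z − ∂F₃/∂x = -x + 3*y - 3*z
(∇×F)₃ = ∂F₂/∂x − ∂F₁/∂y = -3*z + 2
∇×F = (2*y*z + 12*z - 1, -x + 3*y - 3*z, -3*z + 2)
At (-1, 2, -3): (-49, 16, 11).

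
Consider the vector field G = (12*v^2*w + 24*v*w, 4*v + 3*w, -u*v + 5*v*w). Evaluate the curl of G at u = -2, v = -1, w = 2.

(9, -13, 0)

(∇×G)₁ = ∂G₃/∂v − ∂G₂/∂w = -u + 5*w - 3
(∇×G)₂ = ∂G₁/∂w − ∂G₃/∂u = 12*v^2 + 25*v
(∇×G)₃ = ∂G₂/∂u − ∂G₁/∂v = -24*v*w - 24*w
∇×G = (-u + 5*w - 3, 12*v^2 + 25*v, -24*v*w - 24*w)
At (-2, -1, 2): (9, -13, 0).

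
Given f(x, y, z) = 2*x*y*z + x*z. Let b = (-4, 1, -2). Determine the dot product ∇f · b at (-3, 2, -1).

56

∂f/∂x = 2*y*z + z
∂f/∂y = 2*x*z
∂f/∂z = 2*x*y + x
∇f at (-3, 2, -1) = (-5, 6, -15)
∇f · b = (-5)(-4) + (6)(1) + (-15)(-2) = 56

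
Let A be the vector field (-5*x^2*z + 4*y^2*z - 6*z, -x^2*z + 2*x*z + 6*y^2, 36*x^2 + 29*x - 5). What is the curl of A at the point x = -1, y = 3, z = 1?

(3, 68, -20)

(∇×A)₁ = ∂A₃/∂y − ∂A₂/∂z = x^2 - 2*x
(∇×A)₂ = ∂A₁/∂z − ∂A₃/∂x = -5*x^2 - 72*x + 4*y^2 - 35
(∇×A)₃ = ∂A₂/∂x − ∂A₁/∂y = -2*x*z - 8*y*z + 2*z
∇×A = (x^2 - 2*x, -5*x^2 - 72*x + 4*y^2 - 35, -2*x*z - 8*y*z + 2*z)
At (-1, 3, 1): (3, 68, -20).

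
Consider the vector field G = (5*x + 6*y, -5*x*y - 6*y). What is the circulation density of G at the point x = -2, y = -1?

-1

∂G₂/∂x = -5*y
∂G₁/∂y = 6
Scalar curl = -5*y - 6
At (-2, -1): -1.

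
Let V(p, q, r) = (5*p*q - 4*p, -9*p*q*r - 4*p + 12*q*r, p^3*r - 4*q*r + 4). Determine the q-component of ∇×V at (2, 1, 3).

-36

(∇×V)_2 = ∂V₁/∂r − ∂V₃/∂p
= 0 − (3*p^2*r)
= -3*p^2*r
At (2, 1, 3): -36.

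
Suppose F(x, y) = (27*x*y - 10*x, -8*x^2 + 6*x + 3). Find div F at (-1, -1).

-37

∂F₁/∂x = 27*y - 10
∂F₂/∂y = 0
∇·F = 27*y - 10
At (-1, -1): -37.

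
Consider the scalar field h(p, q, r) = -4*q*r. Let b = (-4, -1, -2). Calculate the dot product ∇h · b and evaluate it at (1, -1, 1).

∂h/∂p = 0
∂h/∂q = -4*r
∂h/∂r = -4*q
∇h at (1, -1, 1) = (0, -4, 4)
∇h · b = (0)(-4) + (-4)(-1) + (4)(-2) = -4

-4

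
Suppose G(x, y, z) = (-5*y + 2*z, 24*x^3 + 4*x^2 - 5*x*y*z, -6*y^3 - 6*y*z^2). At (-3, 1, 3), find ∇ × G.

(-87, 2, 614)

(∇×G)₁ = ∂G₃/∂y − ∂G₂/∂z = 5*x*y - 18*y^2 - 6*z^2
(∇×G)₂ = ∂G₁/∂z − ∂G₃/∂x = 2
(∇×G)₃ = ∂G₂/∂x − ∂G₁/∂y = 72*x^2 + 8*x - 5*y*z + 5
∇×G = (5*x*y - 18*y^2 - 6*z^2, 2, 72*x^2 + 8*x - 5*y*z + 5)
At (-3, 1, 3): (-87, 2, 614).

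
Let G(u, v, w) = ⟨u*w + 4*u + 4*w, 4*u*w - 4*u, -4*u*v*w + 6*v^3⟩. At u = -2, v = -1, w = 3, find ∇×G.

(50, -10, 8)

(∇×G)₁ = ∂G₃/∂v − ∂G₂/∂w = -4*u*w - 4*u + 18*v^2
(∇×G)₂ = ∂G₁/∂w − ∂G₃/∂u = u + 4*v*w + 4
(∇×G)₃ = ∂G₂/∂u − ∂G₁/∂v = 4*w - 4
∇×G = (-4*u*w - 4*u + 18*v^2, u + 4*v*w + 4, 4*w - 4)
At (-2, -1, 3): (50, -10, 8).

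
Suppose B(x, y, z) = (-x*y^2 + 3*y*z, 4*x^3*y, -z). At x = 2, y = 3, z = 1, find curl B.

(∇×B)₁ = ∂B₃/∂y − ∂B₂/∂z = 0
(∇×B)₂ = ∂B₁/∂z − ∂B₃/∂x = 3*y
(∇×B)₃ = ∂B₂/∂x − ∂B₁/∂y = 12*x^2*y + 2*x*y - 3*z
∇×B = (0, 3*y, 12*x^2*y + 2*x*y - 3*z)
At (2, 3, 1): (0, 9, 153).

(0, 9, 153)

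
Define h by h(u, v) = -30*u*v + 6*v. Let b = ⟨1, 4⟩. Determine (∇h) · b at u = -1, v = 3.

54

∂h/∂u = -30*v
∂h/∂v = -30*u + 6
∇h at (-1, 3) = (-90, 36)
∇h · b = (-90)(1) + (36)(4) = 54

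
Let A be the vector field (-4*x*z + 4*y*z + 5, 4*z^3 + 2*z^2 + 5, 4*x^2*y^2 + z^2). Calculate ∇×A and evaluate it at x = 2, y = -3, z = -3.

(∇×A)₁ = ∂A₃/∂y − ∂A₂/∂z = 8*x^2*y - 12*z^2 - 4*z
(∇×A)₂ = ∂A₁/∂z − ∂A₃/∂x = -8*x*y^2 - 4*x + 4*y
(∇×A)₃ = ∂A₂/∂x − ∂A₁/∂y = -4*z
∇×A = (8*x^2*y - 12*z^2 - 4*z, -8*x*y^2 - 4*x + 4*y, -4*z)
At (2, -3, -3): (-192, -164, 12).

(-192, -164, 12)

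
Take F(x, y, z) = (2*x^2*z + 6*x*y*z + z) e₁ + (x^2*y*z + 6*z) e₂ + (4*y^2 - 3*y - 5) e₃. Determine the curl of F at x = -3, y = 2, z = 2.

(-11, -17, 12)

(∇×F)₁ = ∂F₃/∂y − ∂F₂/∂z = -x^2*y + 8*y - 9
(∇×F)₂ = ∂F₁/∂z − ∂F₃/∂x = 2*x^2 + 6*x*y + 1
(∇×F)₃ = ∂F₂/∂x − ∂F₁/∂y = 2*x*y*z - 6*x*z
∇×F = (-x^2*y + 8*y - 9, 2*x^2 + 6*x*y + 1, 2*x*y*z - 6*x*z)
At (-3, 2, 2): (-11, -17, 12).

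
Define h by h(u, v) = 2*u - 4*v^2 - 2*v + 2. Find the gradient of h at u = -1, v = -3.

∂h/∂u = 2
∂h/∂v = -8*v - 2
∇h = (2, -8*v - 2)
At (-1, -3): (2, 22).

(2, 22)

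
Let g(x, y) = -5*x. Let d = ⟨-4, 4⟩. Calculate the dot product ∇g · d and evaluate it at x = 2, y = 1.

∂g/∂x = -5
∂g/∂y = 0
∇g at (2, 1) = (-5, 0)
∇g · d = (-5)(-4) + (0)(4) = 20

20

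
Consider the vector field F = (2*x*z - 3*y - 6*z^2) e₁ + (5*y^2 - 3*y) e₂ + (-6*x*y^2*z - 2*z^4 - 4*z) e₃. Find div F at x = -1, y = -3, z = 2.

-43

∂F₁/∂x = 2*z
∂F₂/∂y = 10*y - 3
∂F₃/∂z = -6*x*y^2 - 8*z^3 - 4
∇·F = -6*x*y^2 + 10*y - 8*z^3 + 2*z - 7
At (-1, -3, 2): -43.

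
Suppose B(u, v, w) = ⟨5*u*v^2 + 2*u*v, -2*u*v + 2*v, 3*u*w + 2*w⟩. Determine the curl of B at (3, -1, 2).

(0, -6, 26)

(∇×B)₁ = ∂B₃/∂v − ∂B₂/∂w = 0
(∇×B)₂ = ∂B₁/∂w − ∂B₃/∂u = -3*w
(∇×B)₃ = ∂B₂/∂u − ∂B₁/∂v = -10*u*v - 2*u - 2*v
∇×B = (0, -3*w, -10*u*v - 2*u - 2*v)
At (3, -1, 2): (0, -6, 26).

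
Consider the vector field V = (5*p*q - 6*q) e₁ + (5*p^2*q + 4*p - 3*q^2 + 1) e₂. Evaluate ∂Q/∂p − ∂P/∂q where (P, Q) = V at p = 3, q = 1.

25

∂V₂/∂p = 10*p*q + 4
∂V₁/∂q = 5*p - 6
Scalar curl = 10*p*q - 5*p + 10
At (3, 1): 25.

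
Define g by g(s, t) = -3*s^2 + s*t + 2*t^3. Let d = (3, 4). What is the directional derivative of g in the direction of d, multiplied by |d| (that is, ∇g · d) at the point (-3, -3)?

249

∂g/∂s = -6*s + t
∂g/∂t = s + 6*t^2
∇g at (-3, -3) = (15, 51)
∇g · d = (15)(3) + (51)(4) = 249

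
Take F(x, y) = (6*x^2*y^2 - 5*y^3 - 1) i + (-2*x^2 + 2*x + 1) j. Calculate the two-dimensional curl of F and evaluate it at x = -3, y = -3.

∂F₂/∂x = -4*x + 2
∂F₁/∂y = 12*x^2*y - 15*y^2
Scalar curl = -12*x^2*y - 4*x + 15*y^2 + 2
At (-3, -3): 473.

473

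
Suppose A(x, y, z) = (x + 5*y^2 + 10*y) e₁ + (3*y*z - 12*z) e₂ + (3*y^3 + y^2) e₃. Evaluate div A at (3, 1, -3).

∂A₁/∂x = 1
∂A₂/∂y = 3*z
∂A₃/∂z = 0
∇·A = 3*z + 1
At (3, 1, -3): -8.

-8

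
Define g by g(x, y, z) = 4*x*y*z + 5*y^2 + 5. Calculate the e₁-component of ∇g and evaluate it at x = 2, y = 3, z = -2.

-24

(∇g)_1 = ∂g/∂x = 4*y*z
At (2, 3, -2): -24.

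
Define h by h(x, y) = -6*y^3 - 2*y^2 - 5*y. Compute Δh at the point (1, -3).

∂²h/∂x² = 0
∂²h/∂y² = -4*(9*y + 1)
∇²h = -36*y - 4
At (1, -3): 104.

104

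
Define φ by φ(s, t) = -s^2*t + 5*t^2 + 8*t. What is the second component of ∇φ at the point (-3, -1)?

-11

(∇φ)_2 = ∂φ/∂t = -s^2 + 10*t + 8
At (-3, -1): -11.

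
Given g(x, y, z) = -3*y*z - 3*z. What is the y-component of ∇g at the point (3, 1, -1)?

3

(∇g)_2 = ∂g/∂y = -3*z
At (3, 1, -1): 3.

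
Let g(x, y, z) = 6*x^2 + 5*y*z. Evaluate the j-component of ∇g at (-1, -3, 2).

(∇g)_2 = ∂g/∂y = 5*z
At (-1, -3, 2): 10.

10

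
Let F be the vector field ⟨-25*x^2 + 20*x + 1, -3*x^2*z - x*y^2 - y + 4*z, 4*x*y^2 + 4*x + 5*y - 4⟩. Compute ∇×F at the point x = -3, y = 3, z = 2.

(-44, -40, 27)

(∇×F)₁ = ∂F₃/∂y − ∂F₂/∂z = 3*x^2 + 8*x*y + 1
(∇×F)₂ = ∂F₁/∂z − ∂F₃/∂x = -4*y^2 - 4
(∇×F)₃ = ∂F₂/∂x − ∂F₁/∂y = -6*x*z - y^2
∇×F = (3*x^2 + 8*x*y + 1, -4*y^2 - 4, -6*x*z - y^2)
At (-3, 3, 2): (-44, -40, 27).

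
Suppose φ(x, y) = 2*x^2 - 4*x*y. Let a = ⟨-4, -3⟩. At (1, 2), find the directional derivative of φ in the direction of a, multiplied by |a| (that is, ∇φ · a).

∂φ/∂x = 4*x - 4*y
∂φ/∂y = -4*x
∇φ at (1, 2) = (-4, -4)
∇φ · a = (-4)(-4) + (-4)(-3) = 28

28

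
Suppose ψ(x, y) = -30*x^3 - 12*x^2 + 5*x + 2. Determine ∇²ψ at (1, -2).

∂²ψ/∂x² = -12*(15*x + 2)
∂²ψ/∂y² = 0
∇²ψ = -180*x - 24
At (1, -2): -204.

-204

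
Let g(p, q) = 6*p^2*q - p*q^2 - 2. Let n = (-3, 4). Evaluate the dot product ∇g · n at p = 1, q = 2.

-52

∂g/∂p = 12*p*q - q^2
∂g/∂q = 6*p^2 - 2*p*q
∇g at (1, 2) = (20, 2)
∇g · n = (20)(-3) + (2)(4) = -52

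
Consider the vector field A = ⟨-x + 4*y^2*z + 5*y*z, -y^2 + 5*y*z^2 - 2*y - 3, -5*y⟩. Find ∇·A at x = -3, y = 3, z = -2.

∂A₁/∂x = -1
∂A₂/∂y = -2*y + 5*z^2 - 2
∂A₃/∂z = 0
∇·A = -2*y + 5*z^2 - 3
At (-3, 3, -2): 11.

11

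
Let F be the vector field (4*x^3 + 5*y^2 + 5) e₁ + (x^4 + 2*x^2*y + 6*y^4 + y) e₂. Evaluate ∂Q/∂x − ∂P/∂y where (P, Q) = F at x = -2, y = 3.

∂F₂/∂x = 4*x^3 + 4*x*y
∂F₁/∂y = 10*y
Scalar curl = 4*x^3 + 4*x*y - 10*y
At (-2, 3): -86.

-86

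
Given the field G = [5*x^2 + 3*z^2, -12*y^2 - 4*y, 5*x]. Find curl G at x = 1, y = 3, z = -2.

(∇×G)₁ = ∂G₃/∂y − ∂G₂/∂z = 0
(∇×G)₂ = ∂G₁/∂z − ∂G₃/∂x = 6*z - 5
(∇×G)₃ = ∂G₂/∂x − ∂G₁/∂y = 0
∇×G = (0, 6*z - 5, 0)
At (1, 3, -2): (0, -17, 0).

(0, -17, 0)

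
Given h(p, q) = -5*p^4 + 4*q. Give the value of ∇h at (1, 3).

∂h/∂p = -20*p^3
∂h/∂q = 4
∇h = (-20*p^3, 4)
At (1, 3): (-20, 4).

(-20, 4)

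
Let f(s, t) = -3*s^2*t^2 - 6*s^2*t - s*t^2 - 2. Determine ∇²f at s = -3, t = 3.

-138

∂²f/∂s² = -6*t*(t + 2)
∂²f/∂t² = -2*s*(3*s + 1)
∇²f = -6*s^2 - 2*s - 6*t^2 - 12*t
At (-3, 3): -138.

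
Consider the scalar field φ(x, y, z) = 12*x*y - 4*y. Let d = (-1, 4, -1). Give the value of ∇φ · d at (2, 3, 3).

44

∂φ/∂x = 12*y
∂φ/∂y = 12*x - 4
∂φ/∂z = 0
∇φ at (2, 3, 3) = (36, 20, 0)
∇φ · d = (36)(-1) + (20)(4) + (0)(-1) = 44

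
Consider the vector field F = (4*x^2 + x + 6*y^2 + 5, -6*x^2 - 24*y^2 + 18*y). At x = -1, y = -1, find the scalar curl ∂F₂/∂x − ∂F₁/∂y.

24

∂F₂/∂x = -12*x
∂F₁/∂y = 12*y
Scalar curl = -12*x - 12*y
At (-1, -1): 24.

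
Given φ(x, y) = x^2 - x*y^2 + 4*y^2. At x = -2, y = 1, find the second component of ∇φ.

(∇φ)_2 = ∂φ/∂y = -2*x*y + 8*y
At (-2, 1): 12.

12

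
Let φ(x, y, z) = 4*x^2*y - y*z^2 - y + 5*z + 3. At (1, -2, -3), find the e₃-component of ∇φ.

(∇φ)_3 = ∂φ/∂z = -2*y*z + 5
At (1, -2, -3): -7.

-7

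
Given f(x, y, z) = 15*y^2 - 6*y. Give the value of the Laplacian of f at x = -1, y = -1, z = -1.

∂²f/∂x² = 0
∂²f/∂y² = 30
∂²f/∂z² = 0
∇²f = 30
At (-1, -1, -1): 30.

30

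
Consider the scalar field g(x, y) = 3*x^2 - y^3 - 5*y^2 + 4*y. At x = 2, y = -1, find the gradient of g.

(12, 11)

∂g/∂x = 6*x
∂g/∂y = -3*y^2 - 10*y + 4
∇g = (6*x, -3*y^2 - 10*y + 4)
At (2, -1): (12, 11).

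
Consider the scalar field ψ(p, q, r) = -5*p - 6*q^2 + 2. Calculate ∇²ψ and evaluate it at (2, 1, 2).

-12

∂²ψ/∂p² = 0
∂²ψ/∂q² = -12
∂²ψ/∂r² = 0
∇²ψ = -12
At (2, 1, 2): -12.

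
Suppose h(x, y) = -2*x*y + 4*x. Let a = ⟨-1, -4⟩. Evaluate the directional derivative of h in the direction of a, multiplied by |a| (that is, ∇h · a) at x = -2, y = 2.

-16

∂h/∂x = -2*y + 4
∂h/∂y = -2*x
∇h at (-2, 2) = (0, 4)
∇h · a = (0)(-1) + (4)(-4) = -16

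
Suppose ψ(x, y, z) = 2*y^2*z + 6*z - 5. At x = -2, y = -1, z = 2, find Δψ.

8

∂²ψ/∂x² = 0
∂²ψ/∂y² = 4*z
∂²ψ/∂z² = 0
∇²ψ = 4*z
At (-2, -1, 2): 8.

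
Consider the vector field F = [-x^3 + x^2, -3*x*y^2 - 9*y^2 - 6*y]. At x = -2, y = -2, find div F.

-10

∂F₁/∂x = -3*x^2 + 2*x
∂F₂/∂y = -6*x*y - 18*y - 6
∇·F = -3*x^2 - 6*x*y + 2*x - 18*y - 6
At (-2, -2): -10.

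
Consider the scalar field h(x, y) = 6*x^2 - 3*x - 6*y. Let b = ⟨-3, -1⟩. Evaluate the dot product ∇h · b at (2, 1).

∂h/∂x = 12*x - 3
∂h/∂y = -6
∇h at (2, 1) = (21, -6)
∇h · b = (21)(-3) + (-6)(-1) = -57

-57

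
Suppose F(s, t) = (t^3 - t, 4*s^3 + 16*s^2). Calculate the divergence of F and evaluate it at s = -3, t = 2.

0

∂F₁/∂s = 0
∂F₂/∂t = 0
∇·F = 0
At (-3, 2): 0.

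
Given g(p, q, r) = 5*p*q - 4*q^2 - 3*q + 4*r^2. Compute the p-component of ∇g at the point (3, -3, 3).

-15

(∇g)_1 = ∂g/∂p = 5*q
At (3, -3, 3): -15.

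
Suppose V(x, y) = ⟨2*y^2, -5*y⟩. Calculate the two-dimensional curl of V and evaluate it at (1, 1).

-4

∂V₂/∂x = 0
∂V₁/∂y = 4*y
Scalar curl = -4*y
At (1, 1): -4.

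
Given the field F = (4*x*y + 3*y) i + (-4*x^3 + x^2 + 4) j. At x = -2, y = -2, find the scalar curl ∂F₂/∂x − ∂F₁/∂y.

-47

∂F₂/∂x = -12*x^2 + 2*x
∂F₁/∂y = 4*x + 3
Scalar curl = -12*x^2 - 2*x - 3
At (-2, -2): -47.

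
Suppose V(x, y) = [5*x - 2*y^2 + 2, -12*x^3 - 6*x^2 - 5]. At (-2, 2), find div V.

∂V₁/∂x = 5
∂V₂/∂y = 0
∇·V = 5
At (-2, 2): 5.

5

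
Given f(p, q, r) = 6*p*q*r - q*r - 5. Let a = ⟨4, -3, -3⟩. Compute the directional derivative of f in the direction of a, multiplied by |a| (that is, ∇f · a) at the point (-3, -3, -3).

-126

∂f/∂p = 6*q*r
∂f/∂q = 6*p*r - r
∂f/∂r = 6*p*q - q
∇f at (-3, -3, -3) = (54, 57, 57)
∇f · a = (54)(4) + (57)(-3) + (57)(-3) = -126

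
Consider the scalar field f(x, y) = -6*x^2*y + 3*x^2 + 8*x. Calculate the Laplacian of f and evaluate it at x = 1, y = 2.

∂²f/∂x² = 6*(-2*y + 1)
∂²f/∂y² = 0
∇²f = -12*y + 6
At (1, 2): -18.

-18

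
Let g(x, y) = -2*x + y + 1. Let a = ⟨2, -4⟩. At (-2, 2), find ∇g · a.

-8

∂g/∂x = -2
∂g/∂y = 1
∇g at (-2, 2) = (-2, 1)
∇g · a = (-2)(2) + (1)(-4) = -8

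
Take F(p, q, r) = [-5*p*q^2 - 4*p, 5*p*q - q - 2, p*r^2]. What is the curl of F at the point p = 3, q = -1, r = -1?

(∇×F)₁ = ∂F₃/∂q − ∂F₂/∂r = 0
(∇×F)₂ = ∂F₁/∂r − ∂F₃/∂p = -r^2
(∇×F)₃ = ∂F₂/∂p − ∂F₁/∂q = 10*p*q + 5*q
∇×F = (0, -r^2, 10*p*q + 5*q)
At (3, -1, -1): (0, -1, -35).

(0, -1, -35)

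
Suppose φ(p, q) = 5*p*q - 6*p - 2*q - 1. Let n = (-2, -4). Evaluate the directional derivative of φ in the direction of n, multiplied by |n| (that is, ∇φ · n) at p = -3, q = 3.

50

∂φ/∂p = 5*q - 6
∂φ/∂q = 5*p - 2
∇φ at (-3, 3) = (9, -17)
∇φ · n = (9)(-2) + (-17)(-4) = 50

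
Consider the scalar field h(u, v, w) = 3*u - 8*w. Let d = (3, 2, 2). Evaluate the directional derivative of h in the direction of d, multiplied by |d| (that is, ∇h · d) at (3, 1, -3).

∂h/∂u = 3
∂h/∂v = 0
∂h/∂w = -8
∇h at (3, 1, -3) = (3, 0, -8)
∇h · d = (3)(3) + (0)(2) + (-8)(2) = -7

-7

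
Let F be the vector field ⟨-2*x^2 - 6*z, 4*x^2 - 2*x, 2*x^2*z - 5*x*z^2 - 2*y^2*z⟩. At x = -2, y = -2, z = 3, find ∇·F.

∂F₁/∂x = -4*x
∂F₂/∂y = 0
∂F₃/∂z = 2*x^2 - 10*x*z - 2*y^2
∇·F = 2*x^2 - 10*x*z - 4*x - 2*y^2
At (-2, -2, 3): 68.

68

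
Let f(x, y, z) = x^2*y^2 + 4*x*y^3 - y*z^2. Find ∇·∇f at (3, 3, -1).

246

∂²f/∂x² = 2*y^2
∂²f/∂y² = 2*x*(x + 12*y)
∂²f/∂z² = -2*y
∇²f = 2*x^2 + 24*x*y + 2*y^2 - 2*y
At (3, 3, -1): 246.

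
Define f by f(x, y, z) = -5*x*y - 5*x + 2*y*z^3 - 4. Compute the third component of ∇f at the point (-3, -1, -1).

-6

(∇f)_3 = ∂f/∂z = 6*y*z^2
At (-3, -1, -1): -6.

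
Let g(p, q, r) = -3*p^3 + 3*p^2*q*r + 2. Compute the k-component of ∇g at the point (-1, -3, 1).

(∇g)_3 = ∂g/∂r = 3*p^2*q
At (-1, -3, 1): -9.

-9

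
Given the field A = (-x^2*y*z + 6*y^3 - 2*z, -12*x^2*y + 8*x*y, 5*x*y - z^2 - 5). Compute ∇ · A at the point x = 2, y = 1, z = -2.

-20

∂A₁/∂x = -2*x*y*z
∂A₂/∂y = -12*x^2 + 8*x
∂A₃/∂z = -2*z
∇·A = -12*x^2 - 2*x*y*z + 8*x - 2*z
At (2, 1, -2): -20.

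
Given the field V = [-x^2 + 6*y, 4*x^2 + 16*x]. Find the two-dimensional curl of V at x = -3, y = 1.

-14

∂V₂/∂x = 8*x + 16
∂V₁/∂y = 6
Scalar curl = 8*x + 10
At (-3, 1): -14.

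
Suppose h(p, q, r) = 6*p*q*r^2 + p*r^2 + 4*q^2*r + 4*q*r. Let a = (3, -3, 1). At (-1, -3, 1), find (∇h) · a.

∂h/∂p = 6*q*r^2 + r^2
∂h/∂q = 6*p*r^2 + 8*q*r + 4*r
∂h/∂r = 12*p*q*r + 2*p*r + 4*q^2 + 4*q
∇h at (-1, -3, 1) = (-17, -26, 58)
∇h · a = (-17)(3) + (-26)(-3) + (58)(1) = 85

85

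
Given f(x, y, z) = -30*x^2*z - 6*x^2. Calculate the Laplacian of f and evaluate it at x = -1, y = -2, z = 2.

∂²f/∂x² = -12*(5*z + 1)
∂²f/∂y² = 0
∂²f/∂z² = 0
∇²f = -60*z - 12
At (-1, -2, 2): -132.

-132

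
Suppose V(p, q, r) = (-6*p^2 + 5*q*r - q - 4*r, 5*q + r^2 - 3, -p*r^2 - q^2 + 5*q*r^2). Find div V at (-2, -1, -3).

∂V₁/∂p = -12*p
∂V₂/∂q = 5
∂V₃/∂r = -2*p*r + 10*q*r
∇·V = -2*p*r - 12*p + 10*q*r + 5
At (-2, -1, -3): 47.

47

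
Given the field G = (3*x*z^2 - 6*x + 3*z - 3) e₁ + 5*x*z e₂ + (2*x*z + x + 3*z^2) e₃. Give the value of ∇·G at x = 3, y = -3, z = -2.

0

∂G₁/∂x = 3*z^2 - 6
∂G₂/∂y = 0
∂G₃/∂z = 2*x + 6*z
∇·G = 2*x + 3*z^2 + 6*z - 6
At (3, -3, -2): 0.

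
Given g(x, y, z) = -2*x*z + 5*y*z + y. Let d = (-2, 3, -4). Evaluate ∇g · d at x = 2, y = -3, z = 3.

∂g/∂x = -2*z
∂g/∂y = 5*z + 1
∂g/∂z = -2*x + 5*y
∇g at (2, -3, 3) = (-6, 16, -19)
∇g · d = (-6)(-2) + (16)(3) + (-19)(-4) = 136

136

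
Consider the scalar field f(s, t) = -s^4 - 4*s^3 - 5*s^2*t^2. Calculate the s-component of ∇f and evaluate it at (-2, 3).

(∇f)_1 = ∂f/∂s = -4*s^3 - 12*s^2 - 10*s*t^2
At (-2, 3): 164.

164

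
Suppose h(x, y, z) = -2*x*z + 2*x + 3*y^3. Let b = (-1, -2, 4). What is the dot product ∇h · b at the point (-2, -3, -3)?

∂h/∂x = -2*z + 2
∂h/∂y = 9*y^2
∂h/∂z = -2*x
∇h at (-2, -3, -3) = (8, 81, 4)
∇h · b = (8)(-1) + (81)(-2) + (4)(4) = -154

-154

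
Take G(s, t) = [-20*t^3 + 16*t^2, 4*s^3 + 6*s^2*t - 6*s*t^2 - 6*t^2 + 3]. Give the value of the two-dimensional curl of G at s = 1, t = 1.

∂G₂/∂s = 12*s^2 + 12*s*t - 6*t^2
∂G₁/∂t = -60*t^2 + 32*t
Scalar curl = 12*s^2 + 12*s*t + 54*t^2 - 32*t
At (1, 1): 46.

46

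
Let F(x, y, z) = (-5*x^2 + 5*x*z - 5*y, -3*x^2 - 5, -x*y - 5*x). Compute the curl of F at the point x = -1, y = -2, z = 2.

(1, -2, 11)

(∇×F)₁ = ∂F₃/∂y − ∂F₂/∂z = -x
(∇×F)₂ = ∂F₁/∂z − ∂F₃/∂x = 5*x + y + 5
(∇×F)₃ = ∂F₂/∂x − ∂F₁/∂y = -6*x + 5
∇×F = (-x, 5*x + y + 5, -6*x + 5)
At (-1, -2, 2): (1, -2, 11).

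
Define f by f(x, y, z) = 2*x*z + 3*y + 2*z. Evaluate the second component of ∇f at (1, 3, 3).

(∇f)_2 = ∂f/∂y = 3
At (1, 3, 3): 3.

3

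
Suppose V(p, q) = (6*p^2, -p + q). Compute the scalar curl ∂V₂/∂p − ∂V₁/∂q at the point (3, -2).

-1

∂V₂/∂p = -1
∂V₁/∂q = 0
Scalar curl = -1
At (3, -2): -1.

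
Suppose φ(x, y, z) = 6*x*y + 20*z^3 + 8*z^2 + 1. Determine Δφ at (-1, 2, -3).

-344

∂²φ/∂x² = 0
∂²φ/∂y² = 0
∂²φ/∂z² = 8*(15*z + 2)
∇²φ = 120*z + 16
At (-1, 2, -3): -344.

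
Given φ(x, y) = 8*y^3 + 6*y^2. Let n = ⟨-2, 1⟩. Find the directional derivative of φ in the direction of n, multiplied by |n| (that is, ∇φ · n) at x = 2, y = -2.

∂φ/∂x = 0
∂φ/∂y = 24*y^2 + 12*y
∇φ at (2, -2) = (0, 72)
∇φ · n = (0)(-2) + (72)(1) = 72

72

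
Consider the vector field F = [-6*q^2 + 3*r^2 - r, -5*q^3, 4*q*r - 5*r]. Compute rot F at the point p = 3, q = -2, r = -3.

(-12, -19, -24)

(∇×F)₁ = ∂F₃/∂q − ∂F₂/∂r = 4*r
(∇×F)₂ = ∂F₁/∂r − ∂F₃/∂p = 6*r - 1
(∇×F)₃ = ∂F₂/∂p − ∂F₁/∂q = 12*q
∇×F = (4*r, 6*r - 1, 12*q)
At (3, -2, -3): (-12, -19, -24).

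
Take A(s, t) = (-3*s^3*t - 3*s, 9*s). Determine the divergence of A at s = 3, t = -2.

∂A₁/∂s = -9*s^2*t - 3
∂A₂/∂t = 0
∇·A = -9*s^2*t - 3
At (3, -2): 159.

159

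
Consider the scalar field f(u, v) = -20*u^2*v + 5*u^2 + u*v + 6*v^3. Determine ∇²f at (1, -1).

14

∂²f/∂u² = 10*(-4*v + 1)
∂²f/∂v² = 36*v
∇²f = -4*v + 10
At (1, -1): 14.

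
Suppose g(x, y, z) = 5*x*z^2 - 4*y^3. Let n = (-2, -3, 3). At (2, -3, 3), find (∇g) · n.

∂g/∂x = 5*z^2
∂g/∂y = -12*y^2
∂g/∂z = 10*x*z
∇g at (2, -3, 3) = (45, -108, 60)
∇g · n = (45)(-2) + (-108)(-3) + (60)(3) = 414

414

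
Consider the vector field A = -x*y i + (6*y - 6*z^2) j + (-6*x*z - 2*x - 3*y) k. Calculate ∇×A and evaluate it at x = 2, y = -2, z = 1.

(∇×A)₁ = ∂A₃/∂y − ∂A₂/∂z = 12*z - 3
(∇×A)₂ = ∂A₁/∂z − ∂A₃/∂x = 6*z + 2
(∇×A)₃ = ∂A₂/∂x − ∂A₁/∂y = x
∇×A = (12*z - 3, 6*z + 2, x)
At (2, -2, 1): (9, 8, 2).

(9, 8, 2)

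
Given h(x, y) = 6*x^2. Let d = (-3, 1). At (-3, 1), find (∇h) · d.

108

∂h/∂x = 12*x
∂h/∂y = 0
∇h at (-3, 1) = (-36, 0)
∇h · d = (-36)(-3) + (0)(1) = 108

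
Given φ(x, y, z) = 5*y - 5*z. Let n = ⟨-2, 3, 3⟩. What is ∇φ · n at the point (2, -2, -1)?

∂φ/∂x = 0
∂φ/∂y = 5
∂φ/∂z = -5
∇φ at (2, -2, -1) = (0, 5, -5)
∇φ · n = (0)(-2) + (5)(3) + (-5)(3) = 0

0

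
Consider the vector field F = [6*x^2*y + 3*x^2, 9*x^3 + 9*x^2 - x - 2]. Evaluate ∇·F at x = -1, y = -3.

∂F₁/∂x = 12*x*y + 6*x
∂F₂/∂y = 0
∇·F = 12*x*y + 6*x
At (-1, -3): 30.

30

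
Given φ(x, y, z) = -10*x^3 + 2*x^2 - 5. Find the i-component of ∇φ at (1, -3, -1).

(∇φ)_1 = ∂φ/∂x = -30*x^2 + 4*x
At (1, -3, -1): -26.

-26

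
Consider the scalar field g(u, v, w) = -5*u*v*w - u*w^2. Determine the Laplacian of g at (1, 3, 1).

-2

∂²g/∂u² = 0
∂²g/∂v² = 0
∂²g/∂w² = -2*u
∇²g = -2*u
At (1, 3, 1): -2.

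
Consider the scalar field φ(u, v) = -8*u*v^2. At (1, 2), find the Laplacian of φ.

-16

∂²φ/∂u² = 0
∂²φ/∂v² = -16*u
∇²φ = -16*u
At (1, 2): -16.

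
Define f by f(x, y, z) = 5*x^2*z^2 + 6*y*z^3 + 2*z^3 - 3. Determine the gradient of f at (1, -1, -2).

(40, -48, -68)

∂f/∂x = 10*x*z^2
∂f/∂y = 6*z^3
∂f/∂z = 10*x^2*z + 18*y*z^2 + 6*z^2
∇f = (10*x*z^2, 6*z^3, 10*x^2*z + 18*y*z^2 + 6*z^2)
At (1, -1, -2): (40, -48, -68).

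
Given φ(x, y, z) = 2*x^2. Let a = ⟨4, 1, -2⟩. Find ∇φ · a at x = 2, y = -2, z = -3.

∂φ/∂x = 4*x
∂φ/∂y = 0
∂φ/∂z = 0
∇φ at (2, -2, -3) = (8, 0, 0)
∇φ · a = (8)(4) + (0)(1) + (0)(-2) = 32

32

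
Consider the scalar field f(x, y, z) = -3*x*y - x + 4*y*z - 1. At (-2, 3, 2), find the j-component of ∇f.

(∇f)_2 = ∂f/∂y = -3*x + 4*z
At (-2, 3, 2): 14.

14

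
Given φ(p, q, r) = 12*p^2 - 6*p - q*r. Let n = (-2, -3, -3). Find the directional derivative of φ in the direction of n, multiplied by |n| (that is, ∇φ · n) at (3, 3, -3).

-132

∂φ/∂p = 24*p - 6
∂φ/∂q = -r
∂φ/∂r = -q
∇φ at (3, 3, -3) = (66, 3, -3)
∇φ · n = (66)(-2) + (3)(-3) + (-3)(-3) = -132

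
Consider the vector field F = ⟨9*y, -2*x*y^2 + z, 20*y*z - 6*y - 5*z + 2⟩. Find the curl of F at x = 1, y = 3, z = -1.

(-27, 0, -27)

(∇×F)₁ = ∂F₃/∂y − ∂F₂/∂z = 20*z - 7
(∇×F)₂ = ∂F₁/∂z − ∂F₃/∂x = 0
(∇×F)₃ = ∂F₂/∂x − ∂F₁/∂y = -2*y^2 - 9
∇×F = (20*z - 7, 0, -2*y^2 - 9)
At (1, 3, -1): (-27, 0, -27).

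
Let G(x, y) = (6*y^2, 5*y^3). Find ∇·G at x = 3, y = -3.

135

∂G₁/∂x = 0
∂G₂/∂y = 15*y^2
∇·G = 15*y^2
At (3, -3): 135.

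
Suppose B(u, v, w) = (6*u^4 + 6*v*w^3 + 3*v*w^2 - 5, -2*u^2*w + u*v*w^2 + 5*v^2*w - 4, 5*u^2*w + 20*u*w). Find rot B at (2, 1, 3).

(-9, 60, -204)

(∇×B)₁ = ∂B₃/∂v − ∂B₂/∂w = 2*u^2 - 2*u*v*w - 5*v^2
(∇×B)₂ = ∂B₁/∂w − ∂B₃/∂u = -10*u*w + 18*v*w^2 + 6*v*w - 20*w
(∇×B)₃ = ∂B₂/∂u − ∂B₁/∂v = -4*u*w + v*w^2 - 6*w^3 - 3*w^2
∇×B = (2*u^2 - 2*u*v*w - 5*v^2, -10*u*w + 18*v*w^2 + 6*v*w - 20*w, -4*u*w + v*w^2 - 6*w^3 - 3*w^2)
At (2, 1, 3): (-9, 60, -204).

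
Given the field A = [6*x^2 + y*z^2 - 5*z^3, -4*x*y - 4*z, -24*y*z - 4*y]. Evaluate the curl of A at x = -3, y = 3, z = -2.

(48, -72, -16)

(∇×A)₁ = ∂A₃/∂y − ∂A₂/∂z = -24*z
(∇×A)₂ = ∂A₁/∂z − ∂A₃/∂x = 2*y*z - 15*z^2
(∇×A)₃ = ∂A₂/∂x − ∂A₁/∂y = -4*y - z^2
∇×A = (-24*z, 2*y*z - 15*z^2, -4*y - z^2)
At (-3, 3, -2): (48, -72, -16).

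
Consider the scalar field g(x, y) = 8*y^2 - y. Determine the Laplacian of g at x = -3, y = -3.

∂²g/∂x² = 0
∂²g/∂y² = 16
∇²g = 16
At (-3, -3): 16.

16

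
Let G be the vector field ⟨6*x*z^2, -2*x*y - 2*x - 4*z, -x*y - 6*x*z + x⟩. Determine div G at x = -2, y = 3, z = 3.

70

∂G₁/∂x = 6*z^2
∂G₂/∂y = -2*x
∂G₃/∂z = -6*x
∇·G = -8*x + 6*z^2
At (-2, 3, 3): 70.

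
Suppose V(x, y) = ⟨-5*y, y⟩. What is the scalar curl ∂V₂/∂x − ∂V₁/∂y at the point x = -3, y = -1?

5

∂V₂/∂x = 0
∂V₁/∂y = -5
Scalar curl = 5
At (-3, -1): 5.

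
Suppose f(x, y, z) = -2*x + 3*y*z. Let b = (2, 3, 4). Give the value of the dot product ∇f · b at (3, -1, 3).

∂f/∂x = -2
∂f/∂y = 3*z
∂f/∂z = 3*y
∇f at (3, -1, 3) = (-2, 9, -3)
∇f · b = (-2)(2) + (9)(3) + (-3)(4) = 11

11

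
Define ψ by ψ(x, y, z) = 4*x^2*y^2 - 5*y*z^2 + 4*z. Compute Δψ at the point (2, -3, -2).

134

∂²ψ/∂x² = 8*y^2
∂²ψ/∂y² = 8*x^2
∂²ψ/∂z² = -10*y
∇²ψ = 8*x^2 + 8*y^2 - 10*y
At (2, -3, -2): 134.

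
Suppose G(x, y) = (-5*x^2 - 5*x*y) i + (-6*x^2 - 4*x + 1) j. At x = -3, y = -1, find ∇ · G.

∂G₁/∂x = -10*x - 5*y
∂G₂/∂y = 0
∇·G = -10*x - 5*y
At (-3, -1): 35.

35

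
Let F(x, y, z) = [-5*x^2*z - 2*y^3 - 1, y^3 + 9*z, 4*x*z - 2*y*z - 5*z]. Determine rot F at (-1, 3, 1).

(-11, -9, 54)

(∇×F)₁ = ∂F₃/∂y − ∂F₂/∂z = -2*z - 9
(∇×F)₂ = ∂F₁/∂z − ∂F₃/∂x = -5*x^2 - 4*z
(∇×F)₃ = ∂F₂/∂x − ∂F₁/∂y = 6*y^2
∇×F = (-2*z - 9, -5*x^2 - 4*z, 6*y^2)
At (-1, 3, 1): (-11, -9, 54).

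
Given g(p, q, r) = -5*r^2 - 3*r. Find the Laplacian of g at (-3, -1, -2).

∂²g/∂p² = 0
∂²g/∂q² = 0
∂²g/∂r² = -10
∇²g = -10
At (-3, -1, -2): -10.

-10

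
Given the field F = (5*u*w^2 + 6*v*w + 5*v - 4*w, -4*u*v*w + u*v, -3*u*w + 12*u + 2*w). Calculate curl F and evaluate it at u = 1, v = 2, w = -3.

(8, -43, 39)

(∇×F)₁ = ∂F₃/∂v − ∂F₂/∂w = 4*u*v
(∇×F)₂ = ∂F₁/∂w − ∂F₃/∂u = 10*u*w + 6*v + 3*w - 16
(∇×F)₃ = ∂F₂/∂u − ∂F₁/∂v = -4*v*w + v - 6*w - 5
∇×F = (4*u*v, 10*u*w + 6*v + 3*w - 16, -4*v*w + v - 6*w - 5)
At (1, 2, -3): (8, -43, 39).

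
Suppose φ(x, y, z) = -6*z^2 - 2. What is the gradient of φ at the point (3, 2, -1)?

∂φ/∂x = 0
∂φ/∂y = 0
∂φ/∂z = -12*z
∇φ = (0, 0, -12*z)
At (3, 2, -1): (0, 0, 12).

(0, 0, 12)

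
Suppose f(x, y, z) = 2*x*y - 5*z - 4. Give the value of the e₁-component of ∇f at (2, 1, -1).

2

(∇f)_1 = ∂f/∂x = 2*y
At (2, 1, -1): 2.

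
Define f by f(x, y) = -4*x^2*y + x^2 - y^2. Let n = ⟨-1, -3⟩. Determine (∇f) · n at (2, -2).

0

∂f/∂x = -8*x*y + 2*x
∂f/∂y = -4*x^2 - 2*y
∇f at (2, -2) = (36, -12)
∇f · n = (36)(-1) + (-12)(-3) = 0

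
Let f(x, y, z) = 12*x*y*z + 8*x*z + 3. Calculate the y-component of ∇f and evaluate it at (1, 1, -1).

-12

(∇f)_2 = ∂f/∂y = 12*x*z
At (1, 1, -1): -12.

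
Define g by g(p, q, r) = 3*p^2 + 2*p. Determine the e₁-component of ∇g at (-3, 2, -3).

(∇g)_1 = ∂g/∂p = 6*p + 2
At (-3, 2, -3): -16.

-16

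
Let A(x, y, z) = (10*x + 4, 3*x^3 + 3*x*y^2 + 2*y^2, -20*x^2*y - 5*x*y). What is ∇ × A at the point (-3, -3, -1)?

(-165, 345, 108)

(∇×A)₁ = ∂A₃/∂y − ∂A₂/∂z = -20*x^2 - 5*x
(∇×A)₂ = ∂A₁/∂z − ∂A₃/∂x = 40*x*y + 5*y
(∇×A)₃ = ∂A₂/∂x − ∂A₁/∂y = 9*x^2 + 3*y^2
∇×A = (-20*x^2 - 5*x, 40*x*y + 5*y, 9*x^2 + 3*y^2)
At (-3, -3, -1): (-165, 345, 108).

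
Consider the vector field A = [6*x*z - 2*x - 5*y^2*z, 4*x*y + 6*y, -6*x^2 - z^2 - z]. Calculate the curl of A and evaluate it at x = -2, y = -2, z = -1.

(0, -56, 12)

(∇×A)₁ = ∂A₃/∂y − ∂A₂/∂z = 0
(∇×A)₂ = ∂A₁/∂z − ∂A₃/∂x = 18*x - 5*y^2
(∇×A)₃ = ∂A₂/∂x − ∂A₁/∂y = 10*y*z + 4*y
∇×A = (0, 18*x - 5*y^2, 10*y*z + 4*y)
At (-2, -2, -1): (0, -56, 12).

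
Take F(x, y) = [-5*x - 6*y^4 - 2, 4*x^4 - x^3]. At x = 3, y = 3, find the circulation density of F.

∂F₂/∂x = 16*x^3 - 3*x^2
∂F₁/∂y = -24*y^3
Scalar curl = 16*x^3 - 3*x^2 + 24*y^3
At (3, 3): 1053.

1053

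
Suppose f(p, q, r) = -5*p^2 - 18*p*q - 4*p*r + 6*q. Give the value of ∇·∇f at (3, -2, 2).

-10

∂²f/∂p² = -10
∂²f/∂q² = 0
∂²f/∂r² = 0
∇²f = -10
At (3, -2, 2): -10.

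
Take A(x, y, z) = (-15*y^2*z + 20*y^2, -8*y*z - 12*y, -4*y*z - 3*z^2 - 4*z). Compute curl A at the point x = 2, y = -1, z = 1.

(∇×A)₁ = ∂A₃/∂y − ∂A₂/∂z = 8*y - 4*z
(∇×A)₂ = ∂A₁/∂z − ∂A₃/∂x = -15*y^2
(∇×A)₃ = ∂A₂/∂x − ∂A₁/∂y = 30*y*z - 40*y
∇×A = (8*y - 4*z, -15*y^2, 30*y*z - 40*y)
At (2, -1, 1): (-12, -15, 10).

(-12, -15, 10)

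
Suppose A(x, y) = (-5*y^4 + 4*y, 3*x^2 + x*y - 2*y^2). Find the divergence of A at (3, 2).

∂A₁/∂x = 0
∂A₂/∂y = x - 4*y
∇·A = x - 4*y
At (3, 2): -5.

-5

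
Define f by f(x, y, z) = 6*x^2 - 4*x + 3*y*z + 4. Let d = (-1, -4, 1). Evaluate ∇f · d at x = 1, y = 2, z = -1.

∂f/∂x = 12*x - 4
∂f/∂y = 3*z
∂f/∂z = 3*y
∇f at (1, 2, -1) = (8, -3, 6)
∇f · d = (8)(-1) + (-3)(-4) + (6)(1) = 10

10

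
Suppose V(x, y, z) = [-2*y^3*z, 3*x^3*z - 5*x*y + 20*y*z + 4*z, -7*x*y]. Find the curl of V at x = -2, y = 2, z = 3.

(-6, -2, 170)

(∇×V)₁ = ∂V₃/∂y − ∂V₂/∂z = -3*x^3 - 7*x - 20*y - 4
(∇×V)₂ = ∂V₁/∂z − ∂V₃/∂x = -2*y^3 + 7*y
(∇×V)₃ = ∂V₂/∂x − ∂V₁/∂y = 9*x^2*z + 6*y^2*z - 5*y
∇×V = (-3*x^3 - 7*x - 20*y - 4, -2*y^3 + 7*y, 9*x^2*z + 6*y^2*z - 5*y)
At (-2, 2, 3): (-6, -2, 170).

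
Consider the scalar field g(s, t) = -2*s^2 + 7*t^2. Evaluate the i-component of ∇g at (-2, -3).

8

(∇g)_1 = ∂g/∂s = -4*s
At (-2, -3): 8.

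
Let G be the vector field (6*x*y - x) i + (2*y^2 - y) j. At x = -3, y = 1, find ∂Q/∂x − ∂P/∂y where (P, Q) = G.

18

∂G₂/∂x = 0
∂G₁/∂y = 6*x
Scalar curl = -6*x
At (-3, 1): 18.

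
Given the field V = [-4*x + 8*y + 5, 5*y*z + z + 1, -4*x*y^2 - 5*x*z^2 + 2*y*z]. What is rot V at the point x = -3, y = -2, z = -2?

(∇×V)₁ = ∂V₃/∂y − ∂V₂/∂z = -8*x*y - 5*y + 2*z - 1
(∇×V)₂ = ∂V₁/∂z − ∂V₃/∂x = 4*y^2 + 5*z^2
(∇×V)₃ = ∂V₂/∂x − ∂V₁/∂y = -8
∇×V = (-8*x*y - 5*y + 2*z - 1, 4*y^2 + 5*z^2, -8)
At (-3, -2, -2): (-43, 36, -8).

(-43, 36, -8)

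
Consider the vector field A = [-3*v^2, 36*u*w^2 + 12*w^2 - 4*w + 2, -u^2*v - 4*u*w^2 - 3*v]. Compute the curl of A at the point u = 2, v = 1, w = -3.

(∇×A)₁ = ∂A₃/∂v − ∂A₂/∂w = -u^2 - 72*u*w - 24*w + 1
(∇×A)₂ = ∂A₁/∂w − ∂A₃/∂u = 2*u*v + 4*w^2
(∇×A)₃ = ∂A₂/∂u − ∂A₁/∂v = 6*v + 36*w^2
∇×A = (-u^2 - 72*u*w - 24*w + 1, 2*u*v + 4*w^2, 6*v + 36*w^2)
At (2, 1, -3): (501, 40, 330).

(501, 40, 330)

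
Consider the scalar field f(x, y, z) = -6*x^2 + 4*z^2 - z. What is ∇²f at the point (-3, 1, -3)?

-4

∂²f/∂x² = -12
∂²f/∂y² = 0
∂²f/∂z² = 8
∇²f = -4
At (-3, 1, -3): -4.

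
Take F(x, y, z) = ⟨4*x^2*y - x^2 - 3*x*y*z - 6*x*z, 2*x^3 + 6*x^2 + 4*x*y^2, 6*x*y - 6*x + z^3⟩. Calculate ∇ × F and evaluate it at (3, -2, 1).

(18, 18, 79)

(∇×F)₁ = ∂F₃/∂y − ∂F₂/∂z = 6*x
(∇×F)₂ = ∂F₁/∂z − ∂F₃/∂x = -3*x*y - 6*x - 6*y + 6
(∇×F)₃ = ∂F₂/∂x − ∂F₁/∂y = 2*x^2 + 3*x*z + 12*x + 4*y^2
∇×F = (6*x, -3*x*y - 6*x - 6*y + 6, 2*x^2 + 3*x*z + 12*x + 4*y^2)
At (3, -2, 1): (18, 18, 79).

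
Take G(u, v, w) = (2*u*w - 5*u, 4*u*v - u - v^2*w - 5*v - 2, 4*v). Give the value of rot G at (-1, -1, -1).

(∇×G)₁ = ∂G₃/∂v − ∂G₂/∂w = v^2 + 4
(∇×G)₂ = ∂G₁/∂w − ∂G₃/∂u = 2*u
(∇×G)₃ = ∂G₂/∂u − ∂G₁/∂v = 4*v - 1
∇×G = (v^2 + 4, 2*u, 4*v - 1)
At (-1, -1, -1): (5, -2, -5).

(5, -2, -5)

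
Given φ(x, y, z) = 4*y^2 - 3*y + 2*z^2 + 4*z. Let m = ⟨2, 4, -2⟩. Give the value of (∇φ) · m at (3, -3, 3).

-140

∂φ/∂x = 0
∂φ/∂y = 8*y - 3
∂φ/∂z = 4*z + 4
∇φ at (3, -3, 3) = (0, -27, 16)
∇φ · m = (0)(2) + (-27)(4) + (16)(-2) = -140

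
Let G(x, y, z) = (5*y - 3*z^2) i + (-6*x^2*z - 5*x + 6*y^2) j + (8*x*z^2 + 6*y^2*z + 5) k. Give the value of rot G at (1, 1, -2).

(∇×G)₁ = ∂G₃/∂y − ∂G₂/∂z = 6*x^2 + 12*y*z
(∇×G)₂ = ∂G₁/∂z − ∂G₃/∂x = -8*z^2 - 6*z
(∇×G)₃ = ∂G₂/∂x − ∂G₁/∂y = -12*x*z - 10
∇×G = (6*x^2 + 12*y*z, -8*z^2 - 6*z, -12*x*z - 10)
At (1, 1, -2): (-18, -20, 14).

(-18, -20, 14)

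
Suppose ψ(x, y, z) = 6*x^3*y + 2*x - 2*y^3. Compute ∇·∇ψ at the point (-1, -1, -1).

∂²ψ/∂x² = 36*x*y
∂²ψ/∂y² = -12*y
∂²ψ/∂z² = 0
∇²ψ = 36*x*y - 12*y
At (-1, -1, -1): 48.

48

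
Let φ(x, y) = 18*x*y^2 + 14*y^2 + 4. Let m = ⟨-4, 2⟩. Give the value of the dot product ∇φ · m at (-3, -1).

∂φ/∂x = 18*y^2
∂φ/∂y = 36*x*y + 28*y
∇φ at (-3, -1) = (18, 80)
∇φ · m = (18)(-4) + (80)(2) = 88

88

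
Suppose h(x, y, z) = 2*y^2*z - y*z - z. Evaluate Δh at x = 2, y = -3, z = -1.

-4

∂²h/∂x² = 0
∂²h/∂y² = 4*z
∂²h/∂z² = 0
∇²h = 4*z
At (2, -3, -1): -4.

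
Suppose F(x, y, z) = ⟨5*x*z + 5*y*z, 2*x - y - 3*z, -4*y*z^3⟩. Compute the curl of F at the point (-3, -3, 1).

(∇×F)₁ = ∂F₃/∂y − ∂F₂/∂z = -4*z^3 + 3
(∇×F)₂ = ∂F₁/∂z − ∂F₃/∂x = 5*x + 5*y
(∇×F)₃ = ∂F₂/∂x − ∂F₁/∂y = -5*z + 2
∇×F = (-4*z^3 + 3, 5*x + 5*y, -5*z + 2)
At (-3, -3, 1): (-1, -30, -3).

(-1, -30, -3)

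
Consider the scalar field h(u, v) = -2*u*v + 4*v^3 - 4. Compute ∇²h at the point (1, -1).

∂²h/∂u² = 0
∂²h/∂v² = 24*v
∇²h = 24*v
At (1, -1): -24.

-24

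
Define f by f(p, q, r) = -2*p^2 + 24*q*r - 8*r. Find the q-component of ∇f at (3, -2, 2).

48

(∇f)_2 = ∂f/∂q = 24*r
At (3, -2, 2): 48.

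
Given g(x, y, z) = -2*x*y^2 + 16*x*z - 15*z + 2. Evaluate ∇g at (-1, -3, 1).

(-2, -12, -31)

∂g/∂x = -2*y^2 + 16*z
∂g/∂y = -4*x*y
∂g/∂z = 16*x - 15
∇g = (-2*y^2 + 16*z, -4*x*y, 16*x - 15)
At (-1, -3, 1): (-2, -12, -31).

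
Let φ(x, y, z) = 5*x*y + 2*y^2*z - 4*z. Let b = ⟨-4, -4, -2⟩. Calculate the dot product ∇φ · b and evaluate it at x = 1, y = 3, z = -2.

∂φ/∂x = 5*y
∂φ/∂y = 5*x + 4*y*z
∂φ/∂z = 2*y^2 - 4
∇φ at (1, 3, -2) = (15, -19, 14)
∇φ · b = (15)(-4) + (-19)(-4) + (14)(-2) = -12

-12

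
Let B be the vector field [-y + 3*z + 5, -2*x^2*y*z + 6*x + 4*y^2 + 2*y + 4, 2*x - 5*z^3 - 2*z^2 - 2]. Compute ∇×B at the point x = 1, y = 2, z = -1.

(∇×B)₁ = ∂B₃/∂y − ∂B₂/∂z = 2*x^2*y
(∇×B)₂ = ∂B₁/∂z − ∂B₃/∂x = 1
(∇×B)₃ = ∂B₂/∂x − ∂B₁/∂y = -4*x*y*z + 7
∇×B = (2*x^2*y, 1, -4*x*y*z + 7)
At (1, 2, -1): (4, 1, 15).

(4, 1, 15)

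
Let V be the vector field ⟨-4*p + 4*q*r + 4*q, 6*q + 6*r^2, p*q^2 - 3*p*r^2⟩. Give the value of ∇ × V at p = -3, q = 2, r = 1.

(-24, 7, -8)

(∇×V)₁ = ∂V₃/∂q − ∂V₂/∂r = 2*p*q - 12*r
(∇×V)₂ = ∂V₁/∂r − ∂V₃/∂p = -q^2 + 4*q + 3*r^2
(∇×V)₃ = ∂V₂/∂p − ∂V₁/∂q = -4*r - 4
∇×V = (2*p*q - 12*r, -q^2 + 4*q + 3*r^2, -4*r - 4)
At (-3, 2, 1): (-24, 7, -8).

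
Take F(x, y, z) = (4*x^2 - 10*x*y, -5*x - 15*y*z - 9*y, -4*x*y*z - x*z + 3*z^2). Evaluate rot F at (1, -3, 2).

(∇×F)₁ = ∂F₃/∂y − ∂F₂/∂z = -4*x*z + 15*y
(∇×F)₂ = ∂F₁/∂z − ∂F₃/∂x = 4*y*z + z
(∇×F)₃ = ∂F₂/∂x − ∂F₁/∂y = 10*x - 5
∇×F = (-4*x*z + 15*y, 4*y*z + z, 10*x - 5)
At (1, -3, 2): (-53, -22, 5).

(-53, -22, 5)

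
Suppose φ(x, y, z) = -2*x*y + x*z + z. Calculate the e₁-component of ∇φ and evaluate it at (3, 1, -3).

-5

(∇φ)_1 = ∂φ/∂x = -2*y + z
At (3, 1, -3): -5.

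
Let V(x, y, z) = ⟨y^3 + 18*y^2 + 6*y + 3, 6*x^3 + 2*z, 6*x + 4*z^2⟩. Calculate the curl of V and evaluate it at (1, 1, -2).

(∇×V)₁ = ∂V₃/∂y − ∂V₂/∂z = -2
(∇×V)₂ = ∂V₁/∂z − ∂V₃/∂x = -6
(∇×V)₃ = ∂V₂/∂x − ∂V₁/∂y = 18*x^2 - 3*y^2 - 36*y - 6
∇×V = (-2, -6, 18*x^2 - 3*y^2 - 36*y - 6)
At (1, 1, -2): (-2, -6, -27).

(-2, -6, -27)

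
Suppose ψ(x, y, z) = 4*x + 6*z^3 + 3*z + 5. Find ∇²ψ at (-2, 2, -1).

∂²ψ/∂x² = 0
∂²ψ/∂y² = 0
∂²ψ/∂z² = 36*z
∇²ψ = 36*z
At (-2, 2, -1): -36.

-36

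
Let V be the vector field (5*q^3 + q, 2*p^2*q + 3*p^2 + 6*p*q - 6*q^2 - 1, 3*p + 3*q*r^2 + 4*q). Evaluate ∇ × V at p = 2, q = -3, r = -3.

(31, -3, -166)

(∇×V)₁ = ∂V₃/∂q − ∂V₂/∂r = 3*r^2 + 4
(∇×V)₂ = ∂V₁/∂r − ∂V₃/∂p = -3
(∇×V)₃ = ∂V₂/∂p − ∂V₁/∂q = 4*p*q + 6*p - 15*q^2 + 6*q - 1
∇×V = (3*r^2 + 4, -3, 4*p*q + 6*p - 15*q^2 + 6*q - 1)
At (2, -3, -3): (31, -3, -166).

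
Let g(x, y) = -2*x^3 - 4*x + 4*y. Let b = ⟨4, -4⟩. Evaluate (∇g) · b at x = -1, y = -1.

∂g/∂x = -6*x^2 - 4
∂g/∂y = 4
∇g at (-1, -1) = (-10, 4)
∇g · b = (-10)(4) + (4)(-4) = -56

-56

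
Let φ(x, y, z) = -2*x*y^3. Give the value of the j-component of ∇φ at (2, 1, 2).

(∇φ)_2 = ∂φ/∂y = -6*x*y^2
At (2, 1, 2): -12.

-12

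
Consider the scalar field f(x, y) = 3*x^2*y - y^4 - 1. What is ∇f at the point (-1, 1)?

∂f/∂x = 6*x*y
∂f/∂y = 3*x^2 - 4*y^3
∇f = (6*x*y, 3*x^2 - 4*y^3)
At (-1, 1): (-6, -1).

(-6, -1)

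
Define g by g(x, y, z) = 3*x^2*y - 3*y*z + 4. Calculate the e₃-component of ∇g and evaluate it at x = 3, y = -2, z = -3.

(∇g)_3 = ∂g/∂z = -3*y
At (3, -2, -3): 6.

6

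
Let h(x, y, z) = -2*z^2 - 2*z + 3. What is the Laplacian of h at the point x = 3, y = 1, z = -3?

∂²h/∂x² = 0
∂²h/∂y² = 0
∂²h/∂z² = -4
∇²h = -4
At (3, 1, -3): -4.

-4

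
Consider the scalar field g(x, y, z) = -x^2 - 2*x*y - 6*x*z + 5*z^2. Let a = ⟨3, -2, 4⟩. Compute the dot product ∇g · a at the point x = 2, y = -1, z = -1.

∂g/∂x = -2*x - 2*y - 6*z
∂g/∂y = -2*x
∂g/∂z = -6*x + 10*z
∇g at (2, -1, -1) = (4, -4, -22)
∇g · a = (4)(3) + (-4)(-2) + (-22)(4) = -68

-68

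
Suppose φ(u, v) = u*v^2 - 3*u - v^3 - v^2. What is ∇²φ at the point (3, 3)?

∂²φ/∂u² = 0
∂²φ/∂v² = 2*(u - 3*v - 1)
∇²φ = 2*u - 6*v - 2
At (3, 3): -14.

-14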